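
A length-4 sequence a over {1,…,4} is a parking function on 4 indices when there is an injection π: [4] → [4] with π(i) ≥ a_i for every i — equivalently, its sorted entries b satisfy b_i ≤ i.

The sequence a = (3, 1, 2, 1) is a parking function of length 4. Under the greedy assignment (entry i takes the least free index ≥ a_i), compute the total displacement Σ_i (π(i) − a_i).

3

Σπ = 4·5/2 = 10 (π permutes [4]); Σa = 3+1+2+1 = 7; disp = 10−7 = 3.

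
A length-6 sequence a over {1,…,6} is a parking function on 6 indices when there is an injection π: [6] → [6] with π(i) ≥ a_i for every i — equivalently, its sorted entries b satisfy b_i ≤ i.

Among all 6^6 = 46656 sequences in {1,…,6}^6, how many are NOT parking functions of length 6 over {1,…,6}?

#PF = (7−6)·7^(6−1) = 1·16807 = 16807
Example (5,5,5,5,5,6) → sorted (5,5,5,5,5,6): b_1=5>1, not a PF.
6^6 − 16807 = 46656 − 16807 = 29849

29849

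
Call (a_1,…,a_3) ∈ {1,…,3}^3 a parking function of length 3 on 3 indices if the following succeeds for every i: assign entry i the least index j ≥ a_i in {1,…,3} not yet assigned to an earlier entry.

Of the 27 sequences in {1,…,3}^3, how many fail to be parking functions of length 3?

11

#PF = (3−3+1)·(3+1)^(3−1) = 1 · 16 = 16 [KW]
Check (3,3,2) → sorted (2,3,3): b_1=2>1, not a PF.
Total 27; non-PF = 27−16 = 11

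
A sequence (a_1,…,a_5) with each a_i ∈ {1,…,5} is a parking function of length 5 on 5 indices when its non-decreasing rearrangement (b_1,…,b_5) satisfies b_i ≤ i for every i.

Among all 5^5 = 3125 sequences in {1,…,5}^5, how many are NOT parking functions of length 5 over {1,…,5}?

1829

|PF| = (6−5)·6^(5−1) = 1·1296 = 1296 (Pollak)
One tuple (5,5,2,2,4) → sorted (2,2,4,5,5): b_1=2>1, not a PF.
Total 3125; non-PF = 3125−1296 = 1829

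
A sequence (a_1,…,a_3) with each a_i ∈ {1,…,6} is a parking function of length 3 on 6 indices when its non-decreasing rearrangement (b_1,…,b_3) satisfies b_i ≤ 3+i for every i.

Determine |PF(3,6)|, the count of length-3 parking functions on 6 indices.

196

|PF(3,6)| = (6+1−3)·(6+1)^{3−1} = 4 · 49 = 196 (Konheim–Weiss)
Example (3,6,1) → sorted (1,3,6): b_i ≤ 3+i ∀i, a PF.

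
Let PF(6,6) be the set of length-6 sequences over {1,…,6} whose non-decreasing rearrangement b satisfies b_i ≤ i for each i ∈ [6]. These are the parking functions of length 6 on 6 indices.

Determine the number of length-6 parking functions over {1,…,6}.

Count = 1·7^5 = 1 · 16807 = 16807 (Pollak)
One tuple (1,2,1,3,4,4) → sorted (1,1,2,3,4,4): b_i ≤ i ∀i, a PF.

16807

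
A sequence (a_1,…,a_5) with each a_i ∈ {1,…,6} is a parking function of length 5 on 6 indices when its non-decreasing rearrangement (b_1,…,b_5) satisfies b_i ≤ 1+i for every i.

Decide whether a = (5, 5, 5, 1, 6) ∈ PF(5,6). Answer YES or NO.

NO

Rearranged: b = (1, 5, 5, 5, 6).
  b_1=1 ≤ 2
  b_2=5 > 3
  fails at i=2 ⇒ NO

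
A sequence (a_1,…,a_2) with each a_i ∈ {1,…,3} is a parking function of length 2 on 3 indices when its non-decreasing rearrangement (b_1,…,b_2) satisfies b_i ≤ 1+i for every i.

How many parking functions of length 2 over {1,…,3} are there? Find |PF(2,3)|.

Count = (4−2)·4^(2−1) = 2×4 = 8
Check (1,2) → sorted (1,2): b_i ≤ 1+i ∀i, a PF.

8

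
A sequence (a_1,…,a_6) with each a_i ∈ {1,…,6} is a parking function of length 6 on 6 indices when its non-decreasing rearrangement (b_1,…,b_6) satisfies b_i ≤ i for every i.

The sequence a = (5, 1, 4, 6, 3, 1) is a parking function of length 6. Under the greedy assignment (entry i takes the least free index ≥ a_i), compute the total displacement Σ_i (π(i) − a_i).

1

Σπ = 21 ({1..6} each once); Σa = 5+1+4+6+3+1 = 20; disp = 21−20 = 1.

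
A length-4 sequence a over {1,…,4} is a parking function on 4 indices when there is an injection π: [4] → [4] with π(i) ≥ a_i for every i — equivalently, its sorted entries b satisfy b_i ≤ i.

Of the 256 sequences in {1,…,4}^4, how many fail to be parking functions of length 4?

|PF(4,4)| = (5−4)·5^(4−1) = 1·125 = 125 (Pollak)
Check (3,3,4,3) → sorted (3,3,3,4): b_1=3>1, not a PF.
Total 256; non-PF = 256−125 = 131

131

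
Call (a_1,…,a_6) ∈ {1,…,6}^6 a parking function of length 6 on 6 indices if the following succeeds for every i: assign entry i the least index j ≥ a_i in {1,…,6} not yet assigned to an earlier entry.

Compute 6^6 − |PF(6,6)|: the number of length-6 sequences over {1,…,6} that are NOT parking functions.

|PF(6,6)| = (6−6+1)·(6+1)^(6−1) = 1·16807 = 16807 (Pollak)
Example (6,1,6,6,4,6) → sorted (1,4,6,6,6,6): b_2=4>2, not a PF.
6^6 − 16807 = 46656 − 16807 = 29849

29849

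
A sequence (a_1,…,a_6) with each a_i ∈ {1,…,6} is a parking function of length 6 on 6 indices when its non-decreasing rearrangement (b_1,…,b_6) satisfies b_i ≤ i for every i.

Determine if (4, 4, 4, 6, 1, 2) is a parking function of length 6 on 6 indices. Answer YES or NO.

Rearranged: b = (1, 2, 4, 4, 4, 6).
  b_1=1 ≤ 1
  b_2=2 ≤ 2
  b_3=4 > 3
  fails at i=3 ⇒ NO

NO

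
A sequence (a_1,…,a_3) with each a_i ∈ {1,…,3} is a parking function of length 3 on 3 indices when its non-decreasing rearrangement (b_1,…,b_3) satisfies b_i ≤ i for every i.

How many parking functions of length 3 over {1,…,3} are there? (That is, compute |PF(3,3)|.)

Count = (3+1−3)·(3+1)^{3−1} = 1·16 = 16
One tuple (1,2,1) → sorted (1,1,2): b_i ≤ i ∀i, a PF.

16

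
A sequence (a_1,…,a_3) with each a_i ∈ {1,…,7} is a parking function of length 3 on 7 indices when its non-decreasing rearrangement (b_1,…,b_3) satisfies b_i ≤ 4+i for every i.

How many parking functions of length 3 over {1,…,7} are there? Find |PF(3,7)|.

320

Count = (7+1−3)·(7+1)^{3−1} = 5·64 = 320
Check (1,4,6) → sorted (1,4,6): b_i ≤ 4+i ∀i, a PF.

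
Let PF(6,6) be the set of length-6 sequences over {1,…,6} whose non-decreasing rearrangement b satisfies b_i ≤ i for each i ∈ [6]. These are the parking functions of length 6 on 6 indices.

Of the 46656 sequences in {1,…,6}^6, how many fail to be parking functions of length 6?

Count = (6−6+1)·(6+1)^(6−1) = 1·16807 = 16807
E.g. (1,1,6,3,6,2) → sorted (1,1,2,3,6,6): b_5=6>5, not a PF.
So 46656 − 16807 = 29849 fail.

29849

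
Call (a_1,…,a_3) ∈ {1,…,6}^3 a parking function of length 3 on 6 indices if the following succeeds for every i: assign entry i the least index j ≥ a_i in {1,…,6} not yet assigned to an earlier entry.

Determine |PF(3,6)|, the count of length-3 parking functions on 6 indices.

196

|PF| = (7−3)·7^(3−1) = 4·49 = 196 [KW]
Check (5,6,3) → sorted (3,5,6): b_i ≤ 3+i ∀i, a PF.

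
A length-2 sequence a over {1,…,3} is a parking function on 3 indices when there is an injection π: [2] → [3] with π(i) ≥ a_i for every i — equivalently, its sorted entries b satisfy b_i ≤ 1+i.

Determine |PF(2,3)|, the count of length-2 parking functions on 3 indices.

Count = (3+1−2)·(3+1)^{2−1} = 2 · 4 = 8 (Pollak)
One tuple (1,3) → sorted (1,3): b_i ≤ 1+i ∀i, a PF.

8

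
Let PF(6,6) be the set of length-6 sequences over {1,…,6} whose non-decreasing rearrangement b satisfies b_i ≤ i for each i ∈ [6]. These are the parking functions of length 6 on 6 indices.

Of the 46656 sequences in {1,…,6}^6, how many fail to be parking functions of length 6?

29849

#PF = (7−6)·7^(6−1) = 1×16807 = 16807 (Konheim–Weiss)
Check (5,5,2,5,5,2) → sorted (2,2,5,5,5,5): b_1=2>1, not a PF.
Total 46656; non-PF = 46656−16807 = 29849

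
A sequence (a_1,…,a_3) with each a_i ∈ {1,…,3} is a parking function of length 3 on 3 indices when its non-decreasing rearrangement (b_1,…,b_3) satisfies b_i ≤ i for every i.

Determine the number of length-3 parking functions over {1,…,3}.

16

|PF| = (4−3)·4^(3−1) = 1·16 = 16 (Konheim–Weiss)
E.g. (2,1,1) → sorted (1,1,2): b_i ≤ i ∀i, a PF.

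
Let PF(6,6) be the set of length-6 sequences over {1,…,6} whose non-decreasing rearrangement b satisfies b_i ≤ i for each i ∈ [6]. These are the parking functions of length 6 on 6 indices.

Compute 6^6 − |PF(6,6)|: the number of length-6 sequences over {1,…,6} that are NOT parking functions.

29849

|PF(6,6)| = (6−6+1)·(6+1)^(6−1) = 1·16807 = 16807 (Pollak)
E.g. (5,5,3,6,6,5) → sorted (3,5,5,5,6,6): b_1=3>1, not a PF.
6^6 − 16807 = 46656 − 16807 = 29849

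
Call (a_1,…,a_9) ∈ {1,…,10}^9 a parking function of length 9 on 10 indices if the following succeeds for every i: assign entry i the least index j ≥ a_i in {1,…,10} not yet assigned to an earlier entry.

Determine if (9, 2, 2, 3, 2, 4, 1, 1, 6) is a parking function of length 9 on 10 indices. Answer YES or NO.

Order a: b = (1, 1, 2, 2, 2, 3, 4, 6, 9).
  b_1=1 ≤ 2
  b_2=1 ≤ 3
  b_3=2 ≤ 4
  b_4=2 ≤ 5
  b_5=2 ≤ 6
  b_6=3 ≤ 7
  b_7=4 ≤ 8
  b_8=6 ≤ 9
  b_9=9 ≤ 10
All bounds hold ⇒ YES

YES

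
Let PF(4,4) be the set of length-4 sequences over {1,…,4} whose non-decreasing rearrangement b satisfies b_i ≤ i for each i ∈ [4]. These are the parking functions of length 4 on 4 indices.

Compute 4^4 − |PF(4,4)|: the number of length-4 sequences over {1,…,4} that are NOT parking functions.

|PF| = (4+1−4)·(4+1)^{4−1} = 1×125 = 125 [KW]
One tuple (3,2,3,4) → sorted (2,3,3,4): b_1=2>1, not a PF.
4^4 − 125 = 256 − 125 = 131

131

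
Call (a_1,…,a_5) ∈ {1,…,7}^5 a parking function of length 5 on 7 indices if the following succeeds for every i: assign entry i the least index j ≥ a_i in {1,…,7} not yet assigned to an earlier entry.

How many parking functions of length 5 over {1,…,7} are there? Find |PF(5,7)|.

Count = (7−5+1)·(7+1)^(5−1) = 3 · 4096 = 12288 (Konheim–Weiss)
Example (7,6,1,5,1) → sorted (1,1,5,6,7): b_i ≤ 2+i ∀i, a PF.

12288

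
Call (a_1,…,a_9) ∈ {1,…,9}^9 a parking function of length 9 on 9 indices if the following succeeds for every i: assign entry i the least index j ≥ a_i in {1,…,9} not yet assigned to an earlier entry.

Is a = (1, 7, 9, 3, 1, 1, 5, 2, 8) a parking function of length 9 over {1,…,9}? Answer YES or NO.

Rearranged: b = (1, 1, 1, 2, 3, 5, 7, 8, 9).
  b_1=1 ≤ 1
  b_2=1 ≤ 2
  b_3=1 ≤ 3
  b_4=2 ≤ 4
  b_5=3 ≤ 5
  b_6=5 ≤ 6
  b_7=7 ≤ 7
  b_8=8 ≤ 8
  b_9=9 ≤ 9
All bounds hold ⇒ YES

YES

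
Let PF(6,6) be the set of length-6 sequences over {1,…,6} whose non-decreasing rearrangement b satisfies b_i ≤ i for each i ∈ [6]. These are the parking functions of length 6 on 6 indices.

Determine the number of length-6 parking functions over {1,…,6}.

|PF| = (6−6+1)·(6+1)^(6−1) = 1 · 16807 = 16807 (Pollak)
E.g. (2,1,5,3,2,4) → sorted (1,2,2,3,4,5): b_i ≤ i ∀i, a PF.

16807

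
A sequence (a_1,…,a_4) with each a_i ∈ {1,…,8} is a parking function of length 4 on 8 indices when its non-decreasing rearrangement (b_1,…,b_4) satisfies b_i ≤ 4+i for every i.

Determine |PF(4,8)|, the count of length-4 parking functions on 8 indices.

3645

#PF = (9−4)·9^(4−1) = 5·729 = 3645 (Pollak)
Example (6,5,2,5) → sorted (2,5,5,6): b_i ≤ 4+i ∀i, a PF.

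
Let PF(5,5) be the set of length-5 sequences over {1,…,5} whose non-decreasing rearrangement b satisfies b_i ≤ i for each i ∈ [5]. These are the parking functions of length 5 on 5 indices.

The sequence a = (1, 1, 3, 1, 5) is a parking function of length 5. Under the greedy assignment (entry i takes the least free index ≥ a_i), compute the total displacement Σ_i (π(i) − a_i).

4

Σπ = 15 ({1..5} each once); Σa = 1+1+3+1+5 = 11; disp = 15−11 = 4.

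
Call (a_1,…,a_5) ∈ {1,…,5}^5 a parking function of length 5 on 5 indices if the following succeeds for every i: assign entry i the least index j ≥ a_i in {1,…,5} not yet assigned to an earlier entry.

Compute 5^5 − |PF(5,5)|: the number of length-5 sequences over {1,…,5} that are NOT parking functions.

|PF(5,5)| = (5+1−5)·(5+1)^{5−1} = 1·1296 = 1296
E.g. (2,5,5,3,4) → sorted (2,3,4,5,5): b_1=2>1, not a PF.
Total 3125; non-PF = 3125−1296 = 1829

1829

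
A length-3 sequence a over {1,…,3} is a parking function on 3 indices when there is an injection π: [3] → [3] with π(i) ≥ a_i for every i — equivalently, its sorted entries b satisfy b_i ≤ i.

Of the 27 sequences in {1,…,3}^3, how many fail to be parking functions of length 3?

|PF| = (3+1−3)·(3+1)^{3−1} = 1×16 = 16 (Pollak)
One tuple (3,3,2) → sorted (2,3,3): b_1=2>1, not a PF.
3^3 − 16 = 27 − 16 = 11

11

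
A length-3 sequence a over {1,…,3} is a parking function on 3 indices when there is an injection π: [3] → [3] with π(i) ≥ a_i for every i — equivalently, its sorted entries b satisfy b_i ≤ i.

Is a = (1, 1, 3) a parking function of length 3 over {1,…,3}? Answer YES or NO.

Sorted: b = (1, 1, 3).
  b_1=1 ≤ 1
  b_2=1 ≤ 2
  b_3=3 ≤ 3
All bounds hold ⇒ YES

YES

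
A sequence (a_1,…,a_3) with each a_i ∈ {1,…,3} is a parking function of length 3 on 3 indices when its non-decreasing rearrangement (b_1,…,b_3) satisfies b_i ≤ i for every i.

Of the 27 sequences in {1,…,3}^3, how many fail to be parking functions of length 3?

|PF(3,3)| = (4−3)·4^(3−1) = 1 · 16 = 16 (Konheim–Weiss)
Check (1,3,3) → sorted (1,3,3): b_2=3>2, not a PF.
3^3 − 16 = 27 − 16 = 11

11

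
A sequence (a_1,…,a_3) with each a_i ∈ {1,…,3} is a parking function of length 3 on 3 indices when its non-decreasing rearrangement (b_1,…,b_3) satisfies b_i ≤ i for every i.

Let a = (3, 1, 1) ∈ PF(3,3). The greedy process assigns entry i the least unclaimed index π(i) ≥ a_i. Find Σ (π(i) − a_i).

1

Σπ = 6 ({1..3} each once); Σa = 3+1+1 = 5; disp = 6−5 = 1.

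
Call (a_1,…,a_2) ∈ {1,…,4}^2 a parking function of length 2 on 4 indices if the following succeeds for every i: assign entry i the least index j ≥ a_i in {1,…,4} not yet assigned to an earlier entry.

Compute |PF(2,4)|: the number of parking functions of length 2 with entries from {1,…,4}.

15

#PF = 3·5^1 = 3·5 = 15 [KW]
E.g. (1,4) → sorted (1,4): b_i ≤ 2+i ∀i, a PF.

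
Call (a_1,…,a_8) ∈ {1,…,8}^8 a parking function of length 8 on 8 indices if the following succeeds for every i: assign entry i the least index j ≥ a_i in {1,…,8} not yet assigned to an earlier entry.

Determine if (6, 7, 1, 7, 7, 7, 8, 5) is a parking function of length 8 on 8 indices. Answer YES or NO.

NO

Order a: b = (1, 5, 6, 7, 7, 7, 7, 8).
  b_1=1 ≤ 1
  b_2=5 > 2
  fails at i=2 ⇒ NO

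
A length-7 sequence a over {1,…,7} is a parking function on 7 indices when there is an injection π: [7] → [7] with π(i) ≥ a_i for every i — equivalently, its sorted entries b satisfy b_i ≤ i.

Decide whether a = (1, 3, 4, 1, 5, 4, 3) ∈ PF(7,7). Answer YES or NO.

YES

Order a: b = (1, 1, 3, 3, 4, 4, 5).
  b_1=1 ≤ 1
  b_2=1 ≤ 2
  b_3=3 ≤ 3
  b_4=3 ≤ 4
  b_5=4 ≤ 5
  b_6=4 ≤ 6
  b_7=5 ≤ 7
All bounds hold ⇒ YES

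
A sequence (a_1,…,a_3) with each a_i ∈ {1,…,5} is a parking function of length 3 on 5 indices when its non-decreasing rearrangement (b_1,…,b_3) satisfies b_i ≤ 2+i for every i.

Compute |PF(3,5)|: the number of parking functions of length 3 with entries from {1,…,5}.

|PF| = (6−3)·6^(3−1) = 3·36 = 108 (Konheim–Weiss)
Example (2,2,3) → sorted (2,2,3): b_i ≤ 2+i ∀i, a PF.

108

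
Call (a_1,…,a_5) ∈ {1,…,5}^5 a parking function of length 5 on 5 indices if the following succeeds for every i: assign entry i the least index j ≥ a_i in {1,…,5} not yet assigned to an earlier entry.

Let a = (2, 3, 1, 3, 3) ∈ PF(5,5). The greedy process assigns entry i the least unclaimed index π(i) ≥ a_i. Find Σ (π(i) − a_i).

3

Σπ(i) = 1+…+5 = 15; Σa = 2+3+1+3+3 = 12; disp = 15−12 = 3.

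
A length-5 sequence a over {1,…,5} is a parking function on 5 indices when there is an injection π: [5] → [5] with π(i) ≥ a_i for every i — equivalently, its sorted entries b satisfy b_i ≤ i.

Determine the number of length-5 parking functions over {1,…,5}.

1296

Count = (5+1−5)·(5+1)^{5−1} = 1×1296 = 1296
E.g. (1,2,2,4,5) → sorted (1,2,2,4,5): b_i ≤ i ∀i, a PF.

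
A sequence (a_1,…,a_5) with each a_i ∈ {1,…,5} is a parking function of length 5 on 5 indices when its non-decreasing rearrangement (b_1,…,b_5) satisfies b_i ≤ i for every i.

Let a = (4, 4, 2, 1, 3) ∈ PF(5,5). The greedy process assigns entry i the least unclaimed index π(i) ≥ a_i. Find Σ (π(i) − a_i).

1

Σπ(i) = 1+…+5 = 15; Σa = 4+4+2+1+3 = 14; disp = 15−14 = 1.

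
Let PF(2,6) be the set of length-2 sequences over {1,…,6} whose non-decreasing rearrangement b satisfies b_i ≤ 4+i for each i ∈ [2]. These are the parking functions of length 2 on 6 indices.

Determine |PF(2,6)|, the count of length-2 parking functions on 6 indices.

|PF| = (6+1−2)·(6+1)^{2−1} = 5 · 7 = 35
One tuple (2,2) → sorted (2,2): b_i ≤ 4+i ∀i, a PF.

35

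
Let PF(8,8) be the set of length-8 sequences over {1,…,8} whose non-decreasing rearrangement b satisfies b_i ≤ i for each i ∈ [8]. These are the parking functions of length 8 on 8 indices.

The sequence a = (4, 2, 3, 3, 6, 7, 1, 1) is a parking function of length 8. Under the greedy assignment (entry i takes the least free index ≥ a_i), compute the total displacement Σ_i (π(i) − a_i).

9

Σπ = 8·9/2 = 36 (π permutes [8]); Σa = 4+2+3+3+6+7+1+1 = 27; disp = 36−27 = 9.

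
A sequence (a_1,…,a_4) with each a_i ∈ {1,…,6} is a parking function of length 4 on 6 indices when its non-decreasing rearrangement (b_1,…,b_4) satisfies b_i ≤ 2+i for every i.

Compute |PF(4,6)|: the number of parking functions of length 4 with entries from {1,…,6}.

|PF(4,6)| = (6−4+1)·(6+1)^(4−1) = 3·343 = 1029
Check (1,3,5,1) → sorted (1,1,3,5): b_i ≤ 2+i ∀i, a PF.

1029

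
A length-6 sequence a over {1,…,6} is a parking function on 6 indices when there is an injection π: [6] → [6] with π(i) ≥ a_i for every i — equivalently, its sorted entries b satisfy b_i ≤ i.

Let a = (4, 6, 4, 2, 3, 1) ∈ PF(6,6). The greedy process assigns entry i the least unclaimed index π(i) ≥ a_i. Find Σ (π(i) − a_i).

Σπ = 21 ({1..6} each once); Σa = 4+6+4+2+3+1 = 20; disp = 21−20 = 1.

1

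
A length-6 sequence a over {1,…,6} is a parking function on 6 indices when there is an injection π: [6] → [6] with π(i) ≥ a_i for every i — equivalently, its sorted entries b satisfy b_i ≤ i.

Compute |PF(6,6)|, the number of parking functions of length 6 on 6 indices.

16807

|PF| = 1·7^5 = 1×16807 = 16807 [KW]
Check (3,3,1,2,1,6) → sorted (1,1,2,3,3,6): b_i ≤ i ∀i, a PF.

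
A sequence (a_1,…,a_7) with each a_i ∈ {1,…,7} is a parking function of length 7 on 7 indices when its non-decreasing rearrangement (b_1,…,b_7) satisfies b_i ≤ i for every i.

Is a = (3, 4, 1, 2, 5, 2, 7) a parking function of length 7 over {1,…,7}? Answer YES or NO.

YES

Sorted: b = (1, 2, 2, 3, 4, 5, 7).
  b_1=1 ≤ 1
  b_2=2 ≤ 2
  b_3=2 ≤ 3
  b_4=3 ≤ 4
  b_5=4 ≤ 5
  b_6=5 ≤ 6
  b_7=7 ≤ 7
All bounds hold ⇒ YES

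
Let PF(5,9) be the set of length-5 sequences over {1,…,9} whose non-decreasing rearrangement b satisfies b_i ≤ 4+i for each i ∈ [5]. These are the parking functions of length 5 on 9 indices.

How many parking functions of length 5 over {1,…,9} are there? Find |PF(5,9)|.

50000

|PF| = 5·10^4 = 5·10000 = 50000
One tuple (4,9,6,6,4) → sorted (4,4,6,6,9): b_i ≤ 4+i ∀i, a PF.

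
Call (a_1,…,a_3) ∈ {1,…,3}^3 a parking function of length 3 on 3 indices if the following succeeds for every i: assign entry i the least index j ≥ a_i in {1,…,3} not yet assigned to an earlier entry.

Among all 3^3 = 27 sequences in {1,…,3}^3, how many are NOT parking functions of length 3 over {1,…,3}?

#PF = (3−3+1)·(3+1)^(3−1) = 1·16 = 16 (Pollak)
Example (1,3,3) → sorted (1,3,3): b_2=3>2, not a PF.
So 27 − 16 = 11 fail.

11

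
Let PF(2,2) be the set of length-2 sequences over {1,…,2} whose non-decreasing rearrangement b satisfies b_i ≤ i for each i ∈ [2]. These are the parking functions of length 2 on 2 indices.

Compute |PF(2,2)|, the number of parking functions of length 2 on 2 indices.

3

#PF = 1·3^1 = 1 · 3 = 3 [KW]
E.g. (1,2) → sorted (1,2): b_i ≤ i ∀i, a PF.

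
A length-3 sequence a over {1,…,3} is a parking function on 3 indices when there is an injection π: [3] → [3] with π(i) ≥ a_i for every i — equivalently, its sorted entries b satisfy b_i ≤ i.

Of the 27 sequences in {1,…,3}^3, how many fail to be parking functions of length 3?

11

|PF(3,3)| = (3+1−3)·(3+1)^{3−1} = 1 · 16 = 16 [KW]
E.g. (3,1,3) → sorted (1,3,3): b_2=3>2, not a PF.
Total 27; non-PF = 27−16 = 11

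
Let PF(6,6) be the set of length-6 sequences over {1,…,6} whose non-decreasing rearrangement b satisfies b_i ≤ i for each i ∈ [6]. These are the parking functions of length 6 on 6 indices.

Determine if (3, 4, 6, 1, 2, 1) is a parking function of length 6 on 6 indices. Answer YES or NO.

Sorted: b = (1, 1, 2, 3, 4, 6).
  b_1=1 ≤ 1
  b_2=1 ≤ 2
  b_3=2 ≤ 3
  b_4=3 ≤ 4
  b_5=4 ≤ 5
  b_6=6 ≤ 6
All bounds hold ⇒ YES

YES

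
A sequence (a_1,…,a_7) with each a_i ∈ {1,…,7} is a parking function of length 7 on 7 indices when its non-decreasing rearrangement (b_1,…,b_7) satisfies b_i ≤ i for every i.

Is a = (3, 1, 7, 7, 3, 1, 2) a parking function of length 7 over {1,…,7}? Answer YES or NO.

NO

Sorted: b = (1, 1, 2, 3, 3, 7, 7).
  b_1=1 ≤ 1
  b_2=1 ≤ 2
  b_3=2 ≤ 3
  b_4=3 ≤ 4
  b_5=3 ≤ 5
  b_6=7 > 6
  fails at i=6 ⇒ NO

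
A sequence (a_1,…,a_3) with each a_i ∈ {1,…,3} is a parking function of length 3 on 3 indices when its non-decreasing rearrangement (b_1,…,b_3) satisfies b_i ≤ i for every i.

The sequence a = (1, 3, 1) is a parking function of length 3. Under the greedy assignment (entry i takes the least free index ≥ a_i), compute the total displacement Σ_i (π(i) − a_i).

Σπ = 6 ({1..3} each once); Σa = 1+3+1 = 5; disp = 6−5 = 1.

1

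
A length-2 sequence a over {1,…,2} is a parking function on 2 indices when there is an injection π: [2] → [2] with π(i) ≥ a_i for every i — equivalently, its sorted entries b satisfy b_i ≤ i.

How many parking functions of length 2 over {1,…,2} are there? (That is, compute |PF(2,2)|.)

#PF = 1·3^1 = 1 · 3 = 3 (Konheim–Weiss)
Check (1,2) → sorted (1,2): b_i ≤ i ∀i, a PF.

3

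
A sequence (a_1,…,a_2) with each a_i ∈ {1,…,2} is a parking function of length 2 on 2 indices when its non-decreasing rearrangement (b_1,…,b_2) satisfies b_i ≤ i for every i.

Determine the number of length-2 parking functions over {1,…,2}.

#PF = (2+1−2)·(2+1)^{2−1} = 1·3 = 3 [KW]
Example (2,1) → sorted (1,2): b_i ≤ i ∀i, a PF.

3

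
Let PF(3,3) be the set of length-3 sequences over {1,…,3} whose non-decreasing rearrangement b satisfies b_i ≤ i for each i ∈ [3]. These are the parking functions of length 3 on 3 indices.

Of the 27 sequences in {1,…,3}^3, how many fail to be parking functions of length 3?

|PF| = (4−3)·4^(3−1) = 1 · 16 = 16 [KW]
Example (2,2,2) → sorted (2,2,2): b_1=2>1, not a PF.
Total 27; non-PF = 27−16 = 11

11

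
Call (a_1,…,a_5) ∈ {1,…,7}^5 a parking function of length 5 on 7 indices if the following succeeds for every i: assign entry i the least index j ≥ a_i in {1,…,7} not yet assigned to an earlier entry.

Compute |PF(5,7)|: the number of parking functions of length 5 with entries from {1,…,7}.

12288

Count = 3·8^4 = 3×4096 = 12288
One tuple (6,4,7,3,5) → sorted (3,4,5,6,7): b_i ≤ 2+i ∀i, a PF.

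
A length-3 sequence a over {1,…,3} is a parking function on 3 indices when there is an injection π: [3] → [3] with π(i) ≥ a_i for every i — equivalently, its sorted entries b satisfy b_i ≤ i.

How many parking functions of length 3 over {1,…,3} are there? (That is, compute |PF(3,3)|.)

16

|PF| = (4−3)·4^(3−1) = 1 · 16 = 16 (Konheim–Weiss)
One tuple (3,1,2) → sorted (1,2,3): b_i ≤ i ∀i, a PF.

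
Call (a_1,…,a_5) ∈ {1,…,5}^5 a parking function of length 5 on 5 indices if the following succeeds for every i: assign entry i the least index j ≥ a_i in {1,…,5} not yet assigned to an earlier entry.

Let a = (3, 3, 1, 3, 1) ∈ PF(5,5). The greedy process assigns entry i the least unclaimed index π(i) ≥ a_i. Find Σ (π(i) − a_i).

Σπ(i) = 1+…+5 = 15; Σa = 3+3+1+3+1 = 11; disp = 15−11 = 4.

4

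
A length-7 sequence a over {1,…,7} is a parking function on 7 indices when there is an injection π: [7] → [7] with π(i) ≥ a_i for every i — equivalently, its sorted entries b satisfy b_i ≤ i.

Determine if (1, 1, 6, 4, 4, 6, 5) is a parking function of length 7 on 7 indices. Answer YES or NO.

NO

Rearranged: b = (1, 1, 4, 4, 5, 6, 6).
  b_1=1 ≤ 1
  b_2=1 ≤ 2
  b_3=4 > 3
  fails at i=3 ⇒ NO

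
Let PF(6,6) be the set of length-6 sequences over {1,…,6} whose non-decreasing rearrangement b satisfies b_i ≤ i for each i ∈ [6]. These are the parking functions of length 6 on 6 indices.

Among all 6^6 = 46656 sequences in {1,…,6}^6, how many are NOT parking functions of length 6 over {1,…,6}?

Count = (6−6+1)·(6+1)^(6−1) = 1×16807 = 16807 (Pollak)
E.g. (6,3,5,6,4,2) → sorted (2,3,4,5,6,6): b_1=2>1, not a PF.
So 46656 − 16807 = 29849 fail.

29849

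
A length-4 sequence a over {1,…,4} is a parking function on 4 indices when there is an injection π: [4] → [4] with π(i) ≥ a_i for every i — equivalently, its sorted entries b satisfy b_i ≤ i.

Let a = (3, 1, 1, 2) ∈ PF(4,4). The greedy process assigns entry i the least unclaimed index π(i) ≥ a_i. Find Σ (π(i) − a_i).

3

Σπ = 4·5/2 = 10 (π permutes [4]); Σa = 3+1+1+2 = 7; disp = 10−7 = 3.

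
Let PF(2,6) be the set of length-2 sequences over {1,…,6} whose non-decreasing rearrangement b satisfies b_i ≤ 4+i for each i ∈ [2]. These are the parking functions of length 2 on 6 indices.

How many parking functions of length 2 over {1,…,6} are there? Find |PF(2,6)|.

|PF| = (7−2)·7^(2−1) = 5×7 = 35
One tuple (2,6) → sorted (2,6): b_i ≤ 4+i ∀i, a PF.

35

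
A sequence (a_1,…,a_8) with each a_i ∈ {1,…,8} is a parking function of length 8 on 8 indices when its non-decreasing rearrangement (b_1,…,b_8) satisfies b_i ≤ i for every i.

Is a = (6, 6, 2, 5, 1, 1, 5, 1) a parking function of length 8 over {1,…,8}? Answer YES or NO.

YES

Rearranged: b = (1, 1, 1, 2, 5, 5, 6, 6).
  b_1=1 ≤ 1
  b_2=1 ≤ 2
  b_3=1 ≤ 3
  b_4=2 ≤ 4
  b_5=5 ≤ 5
  b_6=5 ≤ 6
  b_7=6 ≤ 7
  b_8=6 ≤ 8
All bounds hold ⇒ YES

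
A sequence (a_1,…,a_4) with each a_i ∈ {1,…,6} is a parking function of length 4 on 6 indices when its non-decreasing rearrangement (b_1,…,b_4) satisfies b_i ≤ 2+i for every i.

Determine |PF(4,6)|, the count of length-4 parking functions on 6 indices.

#PF = (7−4)·7^(4−1) = 3×343 = 1029
Example (4,1,1,4) → sorted (1,1,4,4): b_i ≤ 2+i ∀i, a PF.

1029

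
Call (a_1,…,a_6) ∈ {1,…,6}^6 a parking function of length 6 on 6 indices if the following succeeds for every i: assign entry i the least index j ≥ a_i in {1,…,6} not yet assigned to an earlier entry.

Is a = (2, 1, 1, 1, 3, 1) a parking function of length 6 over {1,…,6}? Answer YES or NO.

YES

Rearranged: b = (1, 1, 1, 1, 2, 3).
  b_1=1 ≤ 1
  b_2=1 ≤ 2
  b_3=1 ≤ 3
  b_4=1 ≤ 4
  b_5=2 ≤ 5
  b_6=3 ≤ 6
All bounds hold ⇒ YES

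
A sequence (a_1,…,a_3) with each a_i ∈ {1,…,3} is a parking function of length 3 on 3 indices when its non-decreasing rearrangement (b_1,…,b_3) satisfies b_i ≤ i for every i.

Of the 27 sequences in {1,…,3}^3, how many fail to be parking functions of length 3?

11

Count = 1·4^2 = 1×16 = 16 (Pollak)
Example (2,2,3) → sorted (2,2,3): b_1=2>1, not a PF.
3^3 − 16 = 27 − 16 = 11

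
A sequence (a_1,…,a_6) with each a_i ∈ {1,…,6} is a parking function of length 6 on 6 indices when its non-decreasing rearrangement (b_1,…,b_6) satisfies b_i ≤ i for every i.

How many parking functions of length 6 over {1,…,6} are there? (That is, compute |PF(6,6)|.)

#PF = (6+1−6)·(6+1)^{6−1} = 1 · 16807 = 16807 (Pollak)
E.g. (3,1,4,4,1,6) → sorted (1,1,3,4,4,6): b_i ≤ i ∀i, a PF.

16807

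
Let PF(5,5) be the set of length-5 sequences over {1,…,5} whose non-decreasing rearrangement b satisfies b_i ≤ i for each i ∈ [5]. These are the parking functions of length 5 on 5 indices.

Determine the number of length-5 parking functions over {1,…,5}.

Count = (5−5+1)·(5+1)^(5−1) = 1×1296 = 1296 [KW]
Example (4,3,1,2,5) → sorted (1,2,3,4,5): b_i ≤ i ∀i, a PF.

1296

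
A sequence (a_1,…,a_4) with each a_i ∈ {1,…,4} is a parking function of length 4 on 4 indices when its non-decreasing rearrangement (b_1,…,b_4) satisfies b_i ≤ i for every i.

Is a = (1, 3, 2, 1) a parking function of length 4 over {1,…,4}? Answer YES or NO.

YES

Rearranged: b = (1, 1, 2, 3).
  b_1=1 ≤ 1
  b_2=1 ≤ 2
  b_3=2 ≤ 3
  b_4=3 ≤ 4
All bounds hold ⇒ YES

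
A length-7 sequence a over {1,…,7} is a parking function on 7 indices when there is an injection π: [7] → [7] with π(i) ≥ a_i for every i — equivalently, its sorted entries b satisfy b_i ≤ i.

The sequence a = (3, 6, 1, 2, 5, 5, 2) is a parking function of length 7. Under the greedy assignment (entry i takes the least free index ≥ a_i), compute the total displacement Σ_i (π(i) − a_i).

Σπ(i) = 1+…+7 = 28; Σa = 3+6+1+2+5+5+2 = 24; disp = 28−24 = 4.

4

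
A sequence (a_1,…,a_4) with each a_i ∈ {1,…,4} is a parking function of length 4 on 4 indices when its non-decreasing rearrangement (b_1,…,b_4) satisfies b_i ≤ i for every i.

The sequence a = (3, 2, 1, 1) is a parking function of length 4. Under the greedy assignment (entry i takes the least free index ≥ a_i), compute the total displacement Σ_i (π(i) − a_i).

Σπ = 4·5/2 = 10 (π permutes [4]); Σa = 3+2+1+1 = 7; disp = 10−7 = 3.

3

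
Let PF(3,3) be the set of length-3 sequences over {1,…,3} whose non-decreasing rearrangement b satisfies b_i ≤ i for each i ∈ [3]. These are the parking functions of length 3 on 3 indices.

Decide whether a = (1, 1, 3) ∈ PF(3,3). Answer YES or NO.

YES

Order a: b = (1, 1, 3).
  b_1=1 ≤ 1
  b_2=1 ≤ 2
  b_3=3 ≤ 3
All bounds hold ⇒ YES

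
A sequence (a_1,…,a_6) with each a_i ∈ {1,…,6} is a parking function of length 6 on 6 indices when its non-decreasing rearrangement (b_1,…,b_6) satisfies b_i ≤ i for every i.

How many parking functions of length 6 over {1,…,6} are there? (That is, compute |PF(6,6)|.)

16807

|PF(6,6)| = (7−6)·7^(6−1) = 1×16807 = 16807
Check (1,3,6,1,4,2) → sorted (1,1,2,3,4,6): b_i ≤ i ∀i, a PF.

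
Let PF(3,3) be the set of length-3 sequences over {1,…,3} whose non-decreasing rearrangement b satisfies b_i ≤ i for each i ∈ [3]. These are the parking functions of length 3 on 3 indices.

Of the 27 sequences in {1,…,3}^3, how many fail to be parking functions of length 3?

|PF| = (3−3+1)·(3+1)^(3−1) = 1×16 = 16 (Konheim–Weiss)
One tuple (3,3,2) → sorted (2,3,3): b_1=2>1, not a PF.
Total 27; non-PF = 27−16 = 11

11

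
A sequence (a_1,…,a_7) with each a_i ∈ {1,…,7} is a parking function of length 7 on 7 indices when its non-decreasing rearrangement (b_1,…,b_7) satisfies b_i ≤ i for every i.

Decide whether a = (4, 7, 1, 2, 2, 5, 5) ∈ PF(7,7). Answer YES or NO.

Rearranged: b = (1, 2, 2, 4, 5, 5, 7).
  b_1=1 ≤ 1
  b_2=2 ≤ 2
  b_3=2 ≤ 3
  b_4=4 ≤ 4
  b_5=5 ≤ 5
  b_6=5 ≤ 6
  b_7=7 ≤ 7
All bounds hold ⇒ YES

YES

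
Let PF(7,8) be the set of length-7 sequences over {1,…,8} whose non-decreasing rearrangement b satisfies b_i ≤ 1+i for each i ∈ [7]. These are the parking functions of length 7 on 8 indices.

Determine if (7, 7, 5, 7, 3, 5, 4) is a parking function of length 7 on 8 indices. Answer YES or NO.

Sorted: b = (3, 4, 5, 5, 7, 7, 7).
  b_1=3 > 2
  fails at i=1 ⇒ NO

NO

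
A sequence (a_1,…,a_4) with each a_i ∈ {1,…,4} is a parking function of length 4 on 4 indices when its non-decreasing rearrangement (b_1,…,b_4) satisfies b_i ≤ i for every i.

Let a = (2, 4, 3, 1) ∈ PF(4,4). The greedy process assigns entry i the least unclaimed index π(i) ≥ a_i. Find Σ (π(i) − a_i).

Σπ = 10 ({1..4} each once); Σa = 2+4+3+1 = 10; disp = 10−10 = 0.

0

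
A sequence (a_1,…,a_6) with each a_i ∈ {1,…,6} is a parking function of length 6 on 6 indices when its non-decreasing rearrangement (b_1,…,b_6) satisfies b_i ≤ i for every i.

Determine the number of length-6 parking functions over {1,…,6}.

|PF(6,6)| = 1·7^5 = 1×16807 = 16807 [KW]
E.g. (5,1,2,1,2,6) → sorted (1,1,2,2,5,6): b_i ≤ i ∀i, a PF.

16807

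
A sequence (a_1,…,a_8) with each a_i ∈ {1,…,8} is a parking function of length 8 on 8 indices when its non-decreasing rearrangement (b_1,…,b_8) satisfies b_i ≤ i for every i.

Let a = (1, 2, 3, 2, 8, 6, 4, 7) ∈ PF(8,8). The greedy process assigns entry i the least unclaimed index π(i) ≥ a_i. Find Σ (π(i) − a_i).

3

Σπ = 36 ({1..8} each once); Σa = 1+2+3+2+8+6+4+7 = 33; disp = 36−33 = 3.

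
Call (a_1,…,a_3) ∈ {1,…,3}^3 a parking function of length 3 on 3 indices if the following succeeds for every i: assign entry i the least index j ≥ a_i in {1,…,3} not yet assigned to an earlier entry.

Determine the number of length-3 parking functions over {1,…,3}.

|PF| = (3−3+1)·(3+1)^(3−1) = 1·16 = 16
E.g. (3,1,1) → sorted (1,1,3): b_i ≤ i ∀i, a PF.

16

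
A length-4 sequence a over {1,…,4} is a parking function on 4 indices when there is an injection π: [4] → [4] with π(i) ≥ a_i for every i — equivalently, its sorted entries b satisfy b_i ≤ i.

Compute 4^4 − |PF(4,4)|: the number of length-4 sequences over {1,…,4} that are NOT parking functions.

131

#PF = 1·5^3 = 1×125 = 125
Example (2,2,4,3) → sorted (2,2,3,4): b_1=2>1, not a PF.
So 256 − 125 = 131 fail.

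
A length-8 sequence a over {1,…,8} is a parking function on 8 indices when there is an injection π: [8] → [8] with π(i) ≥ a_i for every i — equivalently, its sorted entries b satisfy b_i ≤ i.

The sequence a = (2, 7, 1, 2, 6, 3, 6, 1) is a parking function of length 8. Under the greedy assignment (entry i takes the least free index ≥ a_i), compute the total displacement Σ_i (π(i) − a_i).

8

Σπ = 36 ({1..8} each once); Σa = 2+7+1+2+6+3+6+1 = 28; disp = 36−28 = 8.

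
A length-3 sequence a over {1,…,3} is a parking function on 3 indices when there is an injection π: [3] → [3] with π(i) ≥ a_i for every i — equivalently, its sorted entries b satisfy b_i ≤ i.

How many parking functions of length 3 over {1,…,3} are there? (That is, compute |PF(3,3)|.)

16

|PF| = (4−3)·4^(3−1) = 1×16 = 16
E.g. (3,1,2) → sorted (1,2,3): b_i ≤ i ∀i, a PF.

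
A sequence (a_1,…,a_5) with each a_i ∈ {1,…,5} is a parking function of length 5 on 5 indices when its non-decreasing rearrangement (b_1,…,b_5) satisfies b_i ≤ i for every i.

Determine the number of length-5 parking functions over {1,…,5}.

1296

Count = (6−5)·6^(5−1) = 1×1296 = 1296 (Pollak)
Example (3,3,2,3,1) → sorted (1,2,3,3,3): b_i ≤ i ∀i, a PF.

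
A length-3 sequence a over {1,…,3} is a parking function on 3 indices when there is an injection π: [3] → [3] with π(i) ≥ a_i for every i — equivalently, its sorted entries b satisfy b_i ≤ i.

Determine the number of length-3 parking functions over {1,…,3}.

|PF| = (3−3+1)·(3+1)^(3−1) = 1 · 16 = 16 [KW]
Example (2,1,3) → sorted (1,2,3): b_i ≤ i ∀i, a PF.

16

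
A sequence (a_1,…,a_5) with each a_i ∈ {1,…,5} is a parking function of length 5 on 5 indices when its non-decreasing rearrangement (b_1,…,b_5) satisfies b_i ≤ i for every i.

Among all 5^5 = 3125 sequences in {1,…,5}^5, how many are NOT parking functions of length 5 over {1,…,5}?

Count = (5−5+1)·(5+1)^(5−1) = 1×1296 = 1296 (Konheim–Weiss)
Check (2,4,5,1,5) → sorted (1,2,4,5,5): b_3=4>3, not a PF.
5^5 − 1296 = 3125 − 1296 = 1829

1829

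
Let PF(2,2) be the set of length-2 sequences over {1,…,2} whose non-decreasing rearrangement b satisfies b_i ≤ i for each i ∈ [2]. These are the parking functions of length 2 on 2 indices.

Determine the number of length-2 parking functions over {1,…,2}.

Count = (3−2)·3^(2−1) = 1·3 = 3 (Pollak)
Check (1,1) → sorted (1,1): b_i ≤ i ∀i, a PF.

3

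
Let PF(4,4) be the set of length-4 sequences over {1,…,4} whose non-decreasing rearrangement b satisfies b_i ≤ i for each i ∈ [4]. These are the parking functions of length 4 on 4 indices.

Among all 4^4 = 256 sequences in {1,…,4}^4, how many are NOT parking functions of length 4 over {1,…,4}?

Count = (4−4+1)·(4+1)^(4−1) = 1×125 = 125 (Konheim–Weiss)
Check (4,4,3,1) → sorted (1,3,4,4): b_2=3>2, not a PF.
Total 256; non-PF = 256−125 = 131

131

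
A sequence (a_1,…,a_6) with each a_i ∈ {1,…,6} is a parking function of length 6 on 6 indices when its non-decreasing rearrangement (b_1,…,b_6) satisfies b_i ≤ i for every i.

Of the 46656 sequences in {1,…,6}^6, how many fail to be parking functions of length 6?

|PF(6,6)| = 1·7^5 = 1 · 16807 = 16807 (Pollak)
Example (6,2,6,5,5,4) → sorted (2,4,5,5,6,6): b_1=2>1, not a PF.
Total 46656; non-PF = 46656−16807 = 29849

29849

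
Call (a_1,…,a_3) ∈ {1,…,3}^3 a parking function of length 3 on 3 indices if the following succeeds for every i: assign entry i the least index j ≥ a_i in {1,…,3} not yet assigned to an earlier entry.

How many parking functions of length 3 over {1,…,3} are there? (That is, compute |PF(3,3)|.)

|PF(3,3)| = 1·4^2 = 1·16 = 16 [KW]
One tuple (1,2,3) → sorted (1,2,3): b_i ≤ i ∀i, a PF.

16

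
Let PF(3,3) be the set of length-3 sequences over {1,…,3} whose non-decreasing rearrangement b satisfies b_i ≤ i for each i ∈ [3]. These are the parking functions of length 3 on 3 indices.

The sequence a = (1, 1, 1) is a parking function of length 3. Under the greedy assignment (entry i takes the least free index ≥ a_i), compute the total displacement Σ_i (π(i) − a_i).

3

Σπ(i) = 1+…+3 = 6; Σa = 1+1+1 = 3; disp = 6−3 = 3.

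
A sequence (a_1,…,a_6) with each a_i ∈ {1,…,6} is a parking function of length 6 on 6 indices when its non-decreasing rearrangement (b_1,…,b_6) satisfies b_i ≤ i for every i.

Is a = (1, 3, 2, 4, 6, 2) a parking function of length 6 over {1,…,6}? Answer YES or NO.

YES

Sorted: b = (1, 2, 2, 3, 4, 6).
  b_1=1 ≤ 1
  b_2=2 ≤ 2
  b_3=2 ≤ 3
  b_4=3 ≤ 4
  b_5=4 ≤ 5
  b_6=6 ≤ 6
All bounds hold ⇒ YES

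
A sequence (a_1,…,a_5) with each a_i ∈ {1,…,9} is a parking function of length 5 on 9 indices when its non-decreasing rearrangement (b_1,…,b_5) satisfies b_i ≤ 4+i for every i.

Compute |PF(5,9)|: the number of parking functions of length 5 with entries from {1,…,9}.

Count = (10−5)·10^(5−1) = 5·10000 = 50000 (Pollak)
Check (3,4,1,9,3) → sorted (1,3,3,4,9): b_i ≤ 4+i ∀i, a PF.

50000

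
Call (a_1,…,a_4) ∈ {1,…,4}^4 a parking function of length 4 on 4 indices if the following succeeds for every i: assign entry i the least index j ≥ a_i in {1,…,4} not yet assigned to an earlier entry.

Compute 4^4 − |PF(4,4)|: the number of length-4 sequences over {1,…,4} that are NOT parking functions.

Count = (5−4)·5^(4−1) = 1·125 = 125 (Konheim–Weiss)
Example (4,4,2,4) → sorted (2,4,4,4): b_1=2>1, not a PF.
So 256 − 125 = 131 fail.

131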